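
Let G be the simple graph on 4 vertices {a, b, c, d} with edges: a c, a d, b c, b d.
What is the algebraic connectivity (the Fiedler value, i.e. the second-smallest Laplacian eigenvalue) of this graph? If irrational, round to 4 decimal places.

2

Reading degrees in the order [a, b, c, d] gives [2, 2, 2, 2]; set D = diag(2, 2, 2, 2) and form L = D - A. The sorted Laplacian eigenvalues are [0, 2, 2, 4]; the algebraic connectivity is the second entry, 2. The eigenvalues sum to 8, which equals trace(L) = 2|E|.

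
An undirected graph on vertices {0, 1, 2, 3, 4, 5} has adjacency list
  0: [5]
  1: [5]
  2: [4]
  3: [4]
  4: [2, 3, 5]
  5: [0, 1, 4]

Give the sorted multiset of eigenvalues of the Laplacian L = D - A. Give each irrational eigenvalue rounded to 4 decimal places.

Each diagonal entry of L is the vertex degree and each off-diagonal entry is -1 where an edge is present, 0 otherwise; in the order [0, 1, 2, 3, 4, 5] the diagonal is [1, 1, 1, 1, 3, 3]. L is symmetric positive semidefinite, so every eigenvalue is real and nonnegative. By the matrix-tree theorem the graph has (1/6) * product of the nonzero eigenvalues = 1 spanning tree.

[0, 0.4384, 1, 1, 3, 4.5616]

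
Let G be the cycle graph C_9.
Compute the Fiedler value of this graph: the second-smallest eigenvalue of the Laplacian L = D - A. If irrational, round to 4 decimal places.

0.4679

The graph has 9 vertices and degree multiset [2, 2, 2, 2, 2, 2, 2, 2, 2]; D is the diagonal matrix of degrees and L = D - A. Computing the eigenvalues of L and sorting gives [0, 0.4679, 0.4679, 1.6527, 1.6527, 3, 3, 3.8794, 3.8794]. The Fiedler value lambda_2 = 0.4679 is strictly positive, so the graph is connected. The eigenvalues sum to 18, which equals trace(L) = 2|E|. By the matrix-tree theorem the graph has (1/9) * product of the nonzero eigenvalues = 9 spanning trees.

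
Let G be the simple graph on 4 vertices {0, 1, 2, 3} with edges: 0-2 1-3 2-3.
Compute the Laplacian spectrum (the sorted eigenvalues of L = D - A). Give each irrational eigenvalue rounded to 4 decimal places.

[0, 0.5858, 2, 3.4142]

Each diagonal entry of L is the vertex degree and each off-diagonal entry is -1 where an edge is present, 0 otherwise; in the order [0, 1, 2, 3] the diagonal is [1, 1, 2, 2]. L is symmetric positive semidefinite, so every eigenvalue is real and nonnegative. The single zero eigenvalue shows the graph is connected. There is one zero in the spectrum, matching the 1 component.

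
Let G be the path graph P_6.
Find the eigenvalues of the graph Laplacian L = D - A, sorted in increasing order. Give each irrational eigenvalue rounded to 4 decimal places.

The graph has 6 vertices and degree multiset [2, 2, 2, 2, 1, 1]; D is the diagonal matrix of degrees and L = D - A. L is symmetric positive semidefinite, so every eigenvalue is real and nonnegative. The single zero eigenvalue shows the graph is connected. By the matrix-tree theorem the graph has (1/6) * product of the nonzero eigenvalues = 1 spanning tree.

[0, 0.2679, 1, 2, 3, 3.7321]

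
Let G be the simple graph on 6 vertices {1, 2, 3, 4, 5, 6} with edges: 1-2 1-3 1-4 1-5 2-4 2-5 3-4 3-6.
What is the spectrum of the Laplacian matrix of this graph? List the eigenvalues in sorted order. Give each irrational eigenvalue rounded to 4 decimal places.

Each diagonal entry of L is the vertex degree and each off-diagonal entry is -1 where an edge is present, 0 otherwise; in the order [1, 2, 3, 4, 5, 6] the diagonal is [4, 3, 3, 3, 2, 1]. Since every row of L sums to 0, the all-ones vector is in the kernel and 0 is an eigenvalue. The single zero eigenvalue shows the graph is connected. There is one zero in the spectrum, matching the 1 component.

[0, 0.7312, 2.1353, 3.4659, 4.5494, 5.1183]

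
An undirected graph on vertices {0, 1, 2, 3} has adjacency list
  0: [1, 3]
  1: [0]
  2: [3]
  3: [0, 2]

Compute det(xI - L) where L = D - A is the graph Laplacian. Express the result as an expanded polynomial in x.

Each diagonal entry of L is the vertex degree and each off-diagonal entry is -1 where an edge is present, 0 otherwise; in the order [0, 1, 2, 3] the diagonal is [2, 1, 1, 2]. L has integer entries, so p(x) = det(xI - L) has integer coefficients. Expanding the determinant yields x^4 - 6x^3 + 10x^2 - 4x. The constant term is 0 because L is singular (the all-ones vector lies in its kernel). There is one zero in the spectrum, matching the 1 component. By the matrix-tree theorem the graph has (1/4) * product of the nonzero eigenvalues = 1 spanning tree.

x^4 - 6x^3 + 10x^2 - 4x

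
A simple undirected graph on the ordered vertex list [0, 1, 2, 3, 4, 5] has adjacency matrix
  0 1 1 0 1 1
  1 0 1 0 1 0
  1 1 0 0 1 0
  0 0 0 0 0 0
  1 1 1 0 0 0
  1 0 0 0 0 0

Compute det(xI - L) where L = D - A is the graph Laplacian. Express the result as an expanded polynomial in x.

With the vertex order [0, 1, 2, 3, 4, 5], the degrees are [4, 3, 3, 0, 3, 1], giving D = diag(4, 3, 3, 0, 3, 1) and L = D - A. The eigenvalues of L are [0, 0, 1, 4, 4, 5]; the characteristic polynomial is the product of (x - lambda_i), which multiplies out to x^6 - 14x^5 + 69x^4 - 136x^3 + 80x^2. The constant term is 0 because L is singular (the all-ones vector lies in its kernel). The largest eigenvalue, 5, is at most the vertex count 6. There are 2 zeros in the spectrum, matching the 2 components.

x^6 - 14x^5 + 69x^4 - 136x^3 + 80x^2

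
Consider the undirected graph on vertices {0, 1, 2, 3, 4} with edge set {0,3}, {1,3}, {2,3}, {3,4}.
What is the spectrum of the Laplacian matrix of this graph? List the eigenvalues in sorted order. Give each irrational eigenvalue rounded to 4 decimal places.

[0, 1, 1, 1, 5]

With the vertex order [0, 1, 2, 3, 4], the degrees are [1, 1, 1, 4, 1], giving D = diag(1, 1, 1, 4, 1) and L = D - A. L is symmetric positive semidefinite, so every eigenvalue is real and nonnegative. The single zero eigenvalue shows the graph is connected.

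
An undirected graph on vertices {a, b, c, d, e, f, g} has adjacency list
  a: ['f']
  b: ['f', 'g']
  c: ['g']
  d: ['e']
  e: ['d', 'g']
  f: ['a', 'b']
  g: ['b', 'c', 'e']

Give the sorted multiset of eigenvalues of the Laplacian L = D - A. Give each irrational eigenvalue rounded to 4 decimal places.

[0, 0.2603, 0.6262, 1.4055, 2.2742, 3.0996, 4.3342]

Each diagonal entry of L is the vertex degree and each off-diagonal entry is -1 where an edge is present, 0 otherwise; in the order [a, b, c, d, e, f, g] the diagonal is [1, 2, 1, 1, 2, 2, 3]. Since every row of L sums to 0, the all-ones vector is in the kernel and 0 is an eigenvalue. The single zero eigenvalue shows the graph is connected. By the matrix-tree theorem the graph has (1/7) * product of the nonzero eigenvalues = 1 spanning tree.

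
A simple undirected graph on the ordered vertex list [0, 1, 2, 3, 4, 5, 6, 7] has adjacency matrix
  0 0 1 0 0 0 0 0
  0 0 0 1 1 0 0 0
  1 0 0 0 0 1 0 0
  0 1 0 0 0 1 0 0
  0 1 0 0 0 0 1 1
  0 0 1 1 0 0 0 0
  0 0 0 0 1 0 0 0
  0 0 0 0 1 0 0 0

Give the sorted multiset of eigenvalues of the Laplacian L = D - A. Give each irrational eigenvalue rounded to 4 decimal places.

[0, 0.1667, 0.7276, 1, 1.6353, 2.6729, 3.5643, 4.2332]

Reading degrees in the order [0, 1, 2, 3, 4, 5, 6, 7] gives [1, 2, 2, 2, 3, 2, 1, 1]; set D = diag(1, 2, 2, 2, 3, 2, 1, 1) and form L = D - A. L is symmetric positive semidefinite, so every eigenvalue is real and nonnegative. The single zero eigenvalue shows the graph is connected. There is one zero in the spectrum, matching the 1 component. The largest eigenvalue, 4.2332, is at most the vertex count 8.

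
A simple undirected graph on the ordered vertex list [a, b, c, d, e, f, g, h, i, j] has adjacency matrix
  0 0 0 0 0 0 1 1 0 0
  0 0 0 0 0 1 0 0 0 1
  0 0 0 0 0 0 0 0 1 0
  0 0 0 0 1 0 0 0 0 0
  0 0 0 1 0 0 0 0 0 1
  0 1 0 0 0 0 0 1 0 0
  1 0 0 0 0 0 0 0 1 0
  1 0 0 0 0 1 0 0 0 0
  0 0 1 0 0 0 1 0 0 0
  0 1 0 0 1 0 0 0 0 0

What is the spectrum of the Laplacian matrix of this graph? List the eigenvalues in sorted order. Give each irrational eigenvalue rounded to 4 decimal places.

[0, 0.0979, 0.3820, 0.8244, 1.3820, 2, 2.6180, 3.1756, 3.6180, 3.9021]

With the vertex order [a, b, c, d, e, f, g, h, i, j], the degrees are [2, 2, 1, 1, 2, 2, 2, 2, 2, 2], giving D = diag(2, 2, 1, 1, 2, 2, 2, 2, 2, 2) and L = D - A. The multiplicity of 0 as a Laplacian eigenvalue equals the number of connected components. By the matrix-tree theorem the graph has (1/10) * product of the nonzero eigenvalues = 1 spanning tree.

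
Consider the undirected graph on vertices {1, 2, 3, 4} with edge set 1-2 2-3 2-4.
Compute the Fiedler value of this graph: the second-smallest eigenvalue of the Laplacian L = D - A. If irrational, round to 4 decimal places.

1

Reading degrees in the order [1, 2, 3, 4] gives [1, 3, 1, 1]; set D = diag(1, 3, 1, 1) and form L = D - A. Computing the eigenvalues of L and sorting gives [0, 1, 1, 4]. The Fiedler value lambda_2 = 1 is strictly positive, so the graph is connected. The eigenvalues sum to 6, which equals trace(L) = 2|E|.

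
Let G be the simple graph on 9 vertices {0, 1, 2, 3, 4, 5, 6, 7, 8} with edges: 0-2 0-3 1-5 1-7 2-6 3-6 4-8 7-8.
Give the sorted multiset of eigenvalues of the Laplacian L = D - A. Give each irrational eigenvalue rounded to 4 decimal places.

With the vertex order [0, 1, 2, 3, 4, 5, 6, 7, 8], the degrees are [2, 2, 2, 2, 1, 1, 2, 2, 2], giving D = diag(2, 2, 2, 2, 1, 1, 2, 2, 2) and L = D - A. The multiplicity of 0 as a Laplacian eigenvalue equals the number of connected components. The 2 zero eigenvalues correspond to the 2 connected components. The eigenvalues sum to 16, which equals trace(L) = 2|E|. There are 2 zeros in the spectrum, matching the 2 components.

[0, 0, 0.3820, 1.3820, 2, 2, 2.6180, 3.6180, 4]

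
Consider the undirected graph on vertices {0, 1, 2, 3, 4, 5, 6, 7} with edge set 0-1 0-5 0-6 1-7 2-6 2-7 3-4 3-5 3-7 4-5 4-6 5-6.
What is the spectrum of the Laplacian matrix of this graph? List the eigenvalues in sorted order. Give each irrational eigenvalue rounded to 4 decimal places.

Reading degrees in the order [0, 1, 2, 3, 4, 5, 6, 7] gives [3, 2, 2, 3, 3, 4, 4, 3]; set D = diag(3, 2, 2, 3, 3, 4, 4, 3) and form L = D - A. The multiplicity of 0 as a Laplacian eigenvalue equals the number of connected components. The single zero eigenvalue shows the graph is connected. There is one zero in the spectrum, matching the 1 component.

[0, 1.3344, 1.6184, 2.1657, 3.6715, 4.6425, 5.1402, 5.4273]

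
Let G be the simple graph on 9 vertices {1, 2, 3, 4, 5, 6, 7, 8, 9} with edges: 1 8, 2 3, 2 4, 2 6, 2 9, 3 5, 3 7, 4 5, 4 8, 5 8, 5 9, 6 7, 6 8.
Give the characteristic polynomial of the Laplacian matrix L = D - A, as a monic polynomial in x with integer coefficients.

x^9 - 26x^8 + 283x^7 - 1678x^6 + 5902x^5 - 12538x^4 + 15590x^3 - 10268x^2 + 2709x

With the vertex order [1, 2, 3, 4, 5, 6, 7, 8, 9], the degrees are [1, 4, 3, 3, 4, 3, 2, 4, 2], giving D = diag(1, 4, 3, 3, 4, 3, 2, 4, 2) and L = D - A. L has integer entries, so p(x) = det(xI - L) has integer coefficients. Expanding the determinant yields x^9 - 26x^8 + 283x^7 - 1678x^6 + 5902x^5 - 12538x^4 + 15590x^3 - 10268x^2 + 2709x. The constant term is 0 because L is singular (the all-ones vector lies in its kernel). The eigenvalues sum to 26, which equals trace(L) = 2|E|.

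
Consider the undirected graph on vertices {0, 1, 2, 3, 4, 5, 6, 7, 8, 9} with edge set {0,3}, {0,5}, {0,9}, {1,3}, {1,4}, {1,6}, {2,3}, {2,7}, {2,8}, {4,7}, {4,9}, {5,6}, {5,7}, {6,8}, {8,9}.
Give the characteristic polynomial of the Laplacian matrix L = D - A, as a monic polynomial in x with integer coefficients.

With the vertex order [0, 1, 2, 3, 4, 5, 6, 7, 8, 9], the degrees are [3, 3, 3, 3, 3, 3, 3, 3, 3, 3], giving D = diag(3, 3, 3, 3, 3, 3, 3, 3, 3, 3) and L = D - A. Computing det(xI - L) by cofactor expansion (or equivalently via sum-over-permutations) gives x^10 - 30x^9 + 390x^8 - 2880x^7 + 13305x^6 - 39882x^5 + 77640x^4 - 94800x^3 + 66000x^2 - 20000x. Since p(0) = det(-L) = 0, x divides p(x). The largest eigenvalue, 5, is at most the vertex count 10.

x^10 - 30x^9 + 390x^8 - 2880x^7 + 13305x^6 - 39882x^5 + 77640x^4 - 94800x^3 + 66000x^2 - 20000x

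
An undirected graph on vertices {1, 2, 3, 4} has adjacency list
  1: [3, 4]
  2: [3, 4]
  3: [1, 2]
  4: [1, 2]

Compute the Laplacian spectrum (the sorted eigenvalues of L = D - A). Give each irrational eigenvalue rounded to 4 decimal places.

[0, 2, 2, 4]

Reading degrees in the order [1, 2, 3, 4] gives [2, 2, 2, 2]; set D = diag(2, 2, 2, 2) and form L = D - A. L is symmetric positive semidefinite, so every eigenvalue is real and nonnegative. By the matrix-tree theorem the graph has (1/4) * product of the nonzero eigenvalues = 4 spanning trees.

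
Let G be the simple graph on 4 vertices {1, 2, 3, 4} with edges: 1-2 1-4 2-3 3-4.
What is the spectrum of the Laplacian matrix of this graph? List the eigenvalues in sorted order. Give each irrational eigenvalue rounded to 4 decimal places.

[0, 2, 2, 4]

With the vertex order [1, 2, 3, 4], the degrees are [2, 2, 2, 2], giving D = diag(2, 2, 2, 2) and L = D - A. The multiplicity of 0 as a Laplacian eigenvalue equals the number of connected components. The single zero eigenvalue shows the graph is connected. There is one zero in the spectrum, matching the 1 component.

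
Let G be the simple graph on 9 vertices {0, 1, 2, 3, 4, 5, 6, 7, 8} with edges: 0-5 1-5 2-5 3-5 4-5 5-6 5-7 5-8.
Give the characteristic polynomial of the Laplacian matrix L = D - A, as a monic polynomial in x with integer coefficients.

Each diagonal entry of L is the vertex degree and each off-diagonal entry is -1 where an edge is present, 0 otherwise; in the order [0, 1, 2, 3, 4, 5, 6, 7, 8] the diagonal is [1, 1, 1, 1, 1, 8, 1, 1, 1]. L has integer entries, so p(x) = det(xI - L) has integer coefficients. Expanding the determinant yields x^9 - 16x^8 + 84x^7 - 224x^6 + 350x^5 - 336x^4 + 196x^3 - 64x^2 + 9x. The coefficient of x^8 equals -trace(L) = -16, matching the sum of degrees.

x^9 - 16x^8 + 84x^7 - 224x^6 + 350x^5 - 336x^4 + 196x^3 - 64x^2 + 9x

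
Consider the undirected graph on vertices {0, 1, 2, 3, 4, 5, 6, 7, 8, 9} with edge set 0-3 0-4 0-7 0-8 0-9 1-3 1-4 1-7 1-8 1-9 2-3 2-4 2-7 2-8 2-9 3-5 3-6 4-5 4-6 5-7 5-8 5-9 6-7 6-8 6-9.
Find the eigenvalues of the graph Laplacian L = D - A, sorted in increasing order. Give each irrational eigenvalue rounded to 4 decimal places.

[0, 5, 5, 5, 5, 5, 5, 5, 5, 10]

With the vertex order [0, 1, 2, 3, 4, 5, 6, 7, 8, 9], the degrees are [5, 5, 5, 5, 5, 5, 5, 5, 5, 5], giving D = diag(5, 5, 5, 5, 5, 5, 5, 5, 5, 5) and L = D - A. Diagonalising L (or applying a numerical eigensolver to the 10x10 matrix) gives the spectrum above.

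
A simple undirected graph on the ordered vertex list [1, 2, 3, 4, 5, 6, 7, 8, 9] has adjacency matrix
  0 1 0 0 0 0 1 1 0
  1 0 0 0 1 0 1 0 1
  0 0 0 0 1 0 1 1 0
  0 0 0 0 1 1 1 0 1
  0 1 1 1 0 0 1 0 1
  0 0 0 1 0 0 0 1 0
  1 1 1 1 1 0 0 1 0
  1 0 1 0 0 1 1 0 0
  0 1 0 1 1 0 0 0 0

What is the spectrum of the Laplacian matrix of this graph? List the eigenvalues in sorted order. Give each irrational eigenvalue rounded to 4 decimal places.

Reading degrees in the order [1, 2, 3, 4, 5, 6, 7, 8, 9] gives [3, 4, 3, 4, 5, 2, 6, 4, 3]; set D = diag(3, 4, 3, 4, 5, 2, 6, 4, 3) and form L = D - A. Since every row of L sums to 0, the all-ones vector is in the kernel and 0 is an eigenvalue.

[0, 1.6223, 1.9623, 2.6266, 4.3522, 4.5041, 5.3453, 6.2880, 7.2992]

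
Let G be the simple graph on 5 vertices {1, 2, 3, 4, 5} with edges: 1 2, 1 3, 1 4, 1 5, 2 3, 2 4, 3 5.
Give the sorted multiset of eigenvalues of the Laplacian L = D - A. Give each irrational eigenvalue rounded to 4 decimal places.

[0, 1.5858, 3, 4.4142, 5]

Reading degrees in the order [1, 2, 3, 4, 5] gives [4, 3, 3, 2, 2]; set D = diag(4, 3, 3, 2, 2) and form L = D - A. L is symmetric positive semidefinite, so every eigenvalue is real and nonnegative. By the matrix-tree theorem the graph has (1/5) * product of the nonzero eigenvalues = 21 spanning trees. There is one zero in the spectrum, matching the 1 component.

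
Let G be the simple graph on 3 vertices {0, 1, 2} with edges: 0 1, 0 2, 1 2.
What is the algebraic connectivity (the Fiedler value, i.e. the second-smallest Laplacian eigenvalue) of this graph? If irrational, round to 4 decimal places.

3

With the vertex order [0, 1, 2], the degrees are [2, 2, 2], giving D = diag(2, 2, 2) and L = D - A. The sorted Laplacian eigenvalues are [0, 3, 3]; the algebraic connectivity is the second entry, 3. The eigenvalues sum to 6, which equals trace(L) = 2|E|. By the matrix-tree theorem the graph has (1/3) * product of the nonzero eigenvalues = 3 spanning trees.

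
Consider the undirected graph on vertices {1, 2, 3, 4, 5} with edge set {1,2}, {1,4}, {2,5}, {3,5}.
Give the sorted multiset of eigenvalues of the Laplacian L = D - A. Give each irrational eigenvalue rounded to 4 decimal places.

Each diagonal entry of L is the vertex degree and each off-diagonal entry is -1 where an edge is present, 0 otherwise; in the order [1, 2, 3, 4, 5] the diagonal is [2, 2, 1, 1, 2]. The multiplicity of 0 as a Laplacian eigenvalue equals the number of connected components. The single zero eigenvalue shows the graph is connected.

[0, 0.3820, 1.3820, 2.6180, 3.6180]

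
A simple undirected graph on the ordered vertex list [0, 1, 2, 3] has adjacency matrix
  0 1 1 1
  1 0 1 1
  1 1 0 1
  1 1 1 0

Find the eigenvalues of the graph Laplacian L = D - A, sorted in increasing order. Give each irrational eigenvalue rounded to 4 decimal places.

With the vertex order [0, 1, 2, 3], the degrees are [3, 3, 3, 3], giving D = diag(3, 3, 3, 3) and L = D - A. Since every row of L sums to 0, the all-ones vector is in the kernel and 0 is an eigenvalue. The eigenvalues sum to 12, which equals trace(L) = 2|E|.

[0, 4, 4, 4]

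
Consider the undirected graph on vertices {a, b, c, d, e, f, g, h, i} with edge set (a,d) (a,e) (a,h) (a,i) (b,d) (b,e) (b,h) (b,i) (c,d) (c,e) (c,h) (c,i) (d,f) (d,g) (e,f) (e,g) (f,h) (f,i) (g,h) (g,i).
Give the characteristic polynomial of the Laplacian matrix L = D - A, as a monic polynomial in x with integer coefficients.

x^9 - 40x^8 + 690x^7 - 6720x^6 + 40485x^5 - 154704x^4 + 366560x^3 - 492800x^2 + 288000x

Reading degrees in the order [a, b, c, d, e, f, g, h, i] gives [4, 4, 4, 5, 5, 4, 4, 5, 5]; set D = diag(4, 4, 4, 5, 5, 4, 4, 5, 5) and form L = D - A. L has integer entries, so p(x) = det(xI - L) has integer coefficients. Expanding the determinant yields x^9 - 40x^8 + 690x^7 - 6720x^6 + 40485x^5 - 154704x^4 + 366560x^3 - 492800x^2 + 288000x. The coefficient of x^8 equals -trace(L) = -40, matching the sum of degrees. By the matrix-tree theorem the graph has (1/9) * product of the nonzero eigenvalues = 32000 spanning trees.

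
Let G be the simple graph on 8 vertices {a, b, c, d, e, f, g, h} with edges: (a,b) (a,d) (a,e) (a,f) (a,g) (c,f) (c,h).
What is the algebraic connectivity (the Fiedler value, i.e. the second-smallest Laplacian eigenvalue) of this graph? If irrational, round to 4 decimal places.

0.2774

Reading degrees in the order [a, b, c, d, e, f, g, h] gives [5, 1, 2, 1, 1, 2, 1, 1]; set D = diag(5, 1, 2, 1, 1, 2, 1, 1) and form L = D - A. The sorted Laplacian eigenvalues are [0, 0.2774, 1, 1, 1, 1.5068, 3.1610, 6.0548]; the algebraic connectivity is the second entry, 0.2774. The largest eigenvalue, 6.0548, is at most the vertex count 8.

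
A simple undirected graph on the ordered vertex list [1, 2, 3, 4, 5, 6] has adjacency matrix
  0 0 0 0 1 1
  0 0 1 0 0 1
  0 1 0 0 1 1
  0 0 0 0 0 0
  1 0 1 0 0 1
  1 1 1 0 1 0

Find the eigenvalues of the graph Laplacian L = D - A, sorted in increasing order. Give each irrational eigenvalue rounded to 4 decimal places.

[0, 0, 1.5858, 3, 4.4142, 5]

Each diagonal entry of L is the vertex degree and each off-diagonal entry is -1 where an edge is present, 0 otherwise; in the order [1, 2, 3, 4, 5, 6] the diagonal is [2, 2, 3, 0, 3, 4]. The multiplicity of 0 as a Laplacian eigenvalue equals the number of connected components. The 2 zero eigenvalues correspond to the 2 connected components.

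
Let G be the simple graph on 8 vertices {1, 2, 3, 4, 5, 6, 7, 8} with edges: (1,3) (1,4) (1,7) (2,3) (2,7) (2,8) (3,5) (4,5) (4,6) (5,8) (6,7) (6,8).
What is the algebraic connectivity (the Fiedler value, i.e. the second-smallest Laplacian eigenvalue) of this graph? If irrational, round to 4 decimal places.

2

With the vertex order [1, 2, 3, 4, 5, 6, 7, 8], the degrees are [3, 3, 3, 3, 3, 3, 3, 3], giving D = diag(3, 3, 3, 3, 3, 3, 3, 3) and L = D - A. Computing the eigenvalues of L and sorting gives [0, 2, 2, 2, 4, 4, 4, 6]. The Fiedler value lambda_2 = 2 is strictly positive, so the graph is connected.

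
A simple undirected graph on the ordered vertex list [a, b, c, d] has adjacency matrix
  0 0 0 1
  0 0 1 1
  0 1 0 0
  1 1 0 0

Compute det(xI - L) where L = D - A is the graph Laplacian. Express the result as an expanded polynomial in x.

x^4 - 6x^3 + 10x^2 - 4x

Each diagonal entry of L is the vertex degree and each off-diagonal entry is -1 where an edge is present, 0 otherwise; in the order [a, b, c, d] the diagonal is [1, 2, 1, 2]. L has integer entries, so p(x) = det(xI - L) has integer coefficients. Expanding the determinant yields x^4 - 6x^3 + 10x^2 - 4x. The constant term is 0 because L is singular (the all-ones vector lies in its kernel). There is one zero in the spectrum, matching the 1 component.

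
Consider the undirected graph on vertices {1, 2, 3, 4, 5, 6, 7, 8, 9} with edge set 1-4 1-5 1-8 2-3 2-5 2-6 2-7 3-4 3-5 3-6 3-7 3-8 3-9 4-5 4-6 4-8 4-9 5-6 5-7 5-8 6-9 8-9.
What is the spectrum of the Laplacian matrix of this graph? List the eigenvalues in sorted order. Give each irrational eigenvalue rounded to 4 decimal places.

With the vertex order [1, 2, 3, 4, 5, 6, 7, 8, 9], the degrees are [3, 4, 7, 6, 7, 5, 3, 5, 4], giving D = diag(3, 4, 7, 6, 7, 5, 3, 5, 4) and L = D - A. Diagonalising L (or applying a numerical eigensolver to the 9x9 matrix) gives the spectrum above. By the matrix-tree theorem the graph has (1/9) * product of the nonzero eigenvalues = 44552 spanning trees. There is one zero in the spectrum, matching the 1 component.

[0, 2.1234, 2.9962, 4.2091, 5.5080, 5.7689, 7.0992, 8.0613, 8.2338]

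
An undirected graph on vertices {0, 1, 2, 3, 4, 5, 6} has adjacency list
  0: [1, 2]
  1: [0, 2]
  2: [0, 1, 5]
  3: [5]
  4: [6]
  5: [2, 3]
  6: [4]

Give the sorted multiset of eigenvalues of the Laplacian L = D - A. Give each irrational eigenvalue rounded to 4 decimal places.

[0, 0, 0.5188, 2, 2.3111, 3, 4.1701]

With the vertex order [0, 1, 2, 3, 4, 5, 6], the degrees are [2, 2, 3, 1, 1, 2, 1], giving D = diag(2, 2, 3, 1, 1, 2, 1) and L = D - A. Since every row of L sums to 0, the all-ones vector is in the kernel and 0 is an eigenvalue. The 2 zero eigenvalues correspond to the 2 connected components.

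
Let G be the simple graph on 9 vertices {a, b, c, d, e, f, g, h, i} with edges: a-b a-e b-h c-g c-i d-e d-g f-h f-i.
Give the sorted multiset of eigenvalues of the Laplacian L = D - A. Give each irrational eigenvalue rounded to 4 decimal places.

[0, 0.4679, 0.4679, 1.6527, 1.6527, 3, 3, 3.8794, 3.8794]

Each diagonal entry of L is the vertex degree and each off-diagonal entry is -1 where an edge is present, 0 otherwise; in the order [a, b, c, d, e, f, g, h, i] the diagonal is [2, 2, 2, 2, 2, 2, 2, 2, 2]. Since every row of L sums to 0, the all-ones vector is in the kernel and 0 is an eigenvalue. The single zero eigenvalue shows the graph is connected.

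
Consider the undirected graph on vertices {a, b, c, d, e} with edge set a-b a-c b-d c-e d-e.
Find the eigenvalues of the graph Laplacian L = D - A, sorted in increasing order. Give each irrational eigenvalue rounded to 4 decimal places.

[0, 1.3820, 1.3820, 3.6180, 3.6180]

With the vertex order [a, b, c, d, e], the degrees are [2, 2, 2, 2, 2], giving D = diag(2, 2, 2, 2, 2) and L = D - A. L is symmetric positive semidefinite, so every eigenvalue is real and nonnegative. The single zero eigenvalue shows the graph is connected. By the matrix-tree theorem the graph has (1/5) * product of the nonzero eigenvalues = 5 spanning trees.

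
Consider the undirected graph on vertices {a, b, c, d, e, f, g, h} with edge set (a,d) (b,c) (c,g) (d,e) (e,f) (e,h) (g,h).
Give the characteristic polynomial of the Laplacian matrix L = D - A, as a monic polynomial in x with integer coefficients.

With the vertex order [a, b, c, d, e, f, g, h], the degrees are [1, 1, 2, 2, 3, 1, 2, 2], giving D = diag(1, 1, 2, 2, 3, 1, 2, 2) and L = D - A. Computing det(xI - L) by cofactor expansion (or equivalently via sum-over-permutations) gives x^8 - 14x^7 + 77x^6 - 212x^5 + 308x^4 - 228x^3 + 76x^2 - 8x. Since p(0) = det(-L) = 0, x divides p(x). The eigenvalues sum to 14, which equals trace(L) = 2|E|. The largest eigenvalue, 4.3429, is at most the vertex count 8.

x^8 - 14x^7 + 77x^6 - 212x^5 + 308x^4 - 228x^3 + 76x^2 - 8x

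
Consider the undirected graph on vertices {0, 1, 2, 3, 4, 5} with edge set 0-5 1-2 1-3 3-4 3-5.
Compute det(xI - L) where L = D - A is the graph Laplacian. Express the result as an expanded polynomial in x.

x^6 - 10x^5 + 35x^4 - 52x^3 + 31x^2 - 6x

Reading degrees in the order [0, 1, 2, 3, 4, 5] gives [1, 2, 1, 3, 1, 2]; set D = diag(1, 2, 1, 3, 1, 2) and form L = D - A. L has integer entries, so p(x) = det(xI - L) has integer coefficients. Expanding the determinant yields x^6 - 10x^5 + 35x^4 - 52x^3 + 31x^2 - 6x. The coefficient of x^5 equals -trace(L) = -10, matching the sum of degrees.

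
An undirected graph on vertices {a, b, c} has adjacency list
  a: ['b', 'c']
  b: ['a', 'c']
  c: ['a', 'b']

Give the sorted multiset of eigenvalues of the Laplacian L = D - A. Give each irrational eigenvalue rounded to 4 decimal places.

[0, 3, 3]

Reading degrees in the order [a, b, c] gives [2, 2, 2]; set D = diag(2, 2, 2) and form L = D - A. The multiplicity of 0 as a Laplacian eigenvalue equals the number of connected components. The single zero eigenvalue shows the graph is connected. There is one zero in the spectrum, matching the 1 component.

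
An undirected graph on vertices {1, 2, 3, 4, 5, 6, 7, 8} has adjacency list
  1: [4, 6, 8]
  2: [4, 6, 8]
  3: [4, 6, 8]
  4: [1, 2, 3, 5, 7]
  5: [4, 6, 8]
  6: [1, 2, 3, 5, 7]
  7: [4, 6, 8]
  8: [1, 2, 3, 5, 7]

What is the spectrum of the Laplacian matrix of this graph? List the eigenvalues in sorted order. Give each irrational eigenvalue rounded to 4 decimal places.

With the vertex order [1, 2, 3, 4, 5, 6, 7, 8], the degrees are [3, 3, 3, 5, 3, 5, 3, 5], giving D = diag(3, 3, 3, 5, 3, 5, 3, 5) and L = D - A. Since every row of L sums to 0, the all-ones vector is in the kernel and 0 is an eigenvalue. The single zero eigenvalue shows the graph is connected. The largest eigenvalue, 8, is at most the vertex count 8.

[0, 3, 3, 3, 3, 5, 5, 8]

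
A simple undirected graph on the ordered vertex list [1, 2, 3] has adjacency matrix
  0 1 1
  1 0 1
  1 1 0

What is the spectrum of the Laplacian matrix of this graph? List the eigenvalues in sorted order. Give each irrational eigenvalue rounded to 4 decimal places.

[0, 3, 3]

With the vertex order [1, 2, 3], the degrees are [2, 2, 2], giving D = diag(2, 2, 2) and L = D - A. Since every row of L sums to 0, the all-ones vector is in the kernel and 0 is an eigenvalue. The single zero eigenvalue shows the graph is connected. There is one zero in the spectrum, matching the 1 component.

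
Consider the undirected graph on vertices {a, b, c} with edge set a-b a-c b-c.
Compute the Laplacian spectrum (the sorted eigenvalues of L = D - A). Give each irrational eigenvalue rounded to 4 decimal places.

With the vertex order [a, b, c], the degrees are [2, 2, 2], giving D = diag(2, 2, 2) and L = D - A. L is symmetric positive semidefinite, so every eigenvalue is real and nonnegative. The single zero eigenvalue shows the graph is connected. The eigenvalues sum to 6, which equals trace(L) = 2|E|. There is one zero in the spectrum, matching the 1 component.

[0, 3, 3]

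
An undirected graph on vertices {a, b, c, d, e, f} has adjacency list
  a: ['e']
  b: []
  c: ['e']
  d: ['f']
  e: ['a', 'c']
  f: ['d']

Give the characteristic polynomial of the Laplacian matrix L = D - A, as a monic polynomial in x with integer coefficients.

With the vertex order [a, b, c, d, e, f], the degrees are [1, 0, 1, 1, 2, 1], giving D = diag(1, 0, 1, 1, 2, 1) and L = D - A. L has integer entries, so p(x) = det(xI - L) has integer coefficients. Expanding the determinant yields x^6 - 6x^5 + 11x^4 - 6x^3. Since p(0) = det(-L) = 0, x divides p(x). There are 3 zeros in the spectrum, matching the 3 components. The eigenvalues sum to 6, which equals trace(L) = 2|E|.

x^6 - 6x^5 + 11x^4 - 6x^3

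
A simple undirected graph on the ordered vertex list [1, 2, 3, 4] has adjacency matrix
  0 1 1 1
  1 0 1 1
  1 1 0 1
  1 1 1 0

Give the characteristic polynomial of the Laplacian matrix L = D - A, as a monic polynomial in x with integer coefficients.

Reading degrees in the order [1, 2, 3, 4] gives [3, 3, 3, 3]; set D = diag(3, 3, 3, 3) and form L = D - A. Computing det(xI - L) by cofactor expansion (or equivalently via sum-over-permutations) gives x^4 - 12x^3 + 48x^2 - 64x. The constant term is 0 because L is singular (the all-ones vector lies in its kernel). There is one zero in the spectrum, matching the 1 component.

x^4 - 12x^3 + 48x^2 - 64x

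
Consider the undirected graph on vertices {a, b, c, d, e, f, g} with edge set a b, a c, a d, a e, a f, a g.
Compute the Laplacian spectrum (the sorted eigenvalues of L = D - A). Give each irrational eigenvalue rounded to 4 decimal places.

Reading degrees in the order [a, b, c, d, e, f, g] gives [6, 1, 1, 1, 1, 1, 1]; set D = diag(6, 1, 1, 1, 1, 1, 1) and form L = D - A. Since every row of L sums to 0, the all-ones vector is in the kernel and 0 is an eigenvalue. The largest eigenvalue, 7, is at most the vertex count 7. By the matrix-tree theorem the graph has (1/7) * product of the nonzero eigenvalues = 1 spanning tree.

[0, 1, 1, 1, 1, 1, 7]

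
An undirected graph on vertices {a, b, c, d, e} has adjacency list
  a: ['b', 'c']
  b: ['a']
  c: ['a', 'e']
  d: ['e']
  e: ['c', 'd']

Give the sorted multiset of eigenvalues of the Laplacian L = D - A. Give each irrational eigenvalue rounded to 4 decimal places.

With the vertex order [a, b, c, d, e], the degrees are [2, 1, 2, 1, 2], giving D = diag(2, 1, 2, 1, 2) and L = D - A. The multiplicity of 0 as a Laplacian eigenvalue equals the number of connected components. The single zero eigenvalue shows the graph is connected. By the matrix-tree theorem the graph has (1/5) * product of the nonzero eigenvalues = 1 spanning tree. The largest eigenvalue, 3.6180, is at most the vertex count 5.

[0, 0.3820, 1.3820, 2.6180, 3.6180]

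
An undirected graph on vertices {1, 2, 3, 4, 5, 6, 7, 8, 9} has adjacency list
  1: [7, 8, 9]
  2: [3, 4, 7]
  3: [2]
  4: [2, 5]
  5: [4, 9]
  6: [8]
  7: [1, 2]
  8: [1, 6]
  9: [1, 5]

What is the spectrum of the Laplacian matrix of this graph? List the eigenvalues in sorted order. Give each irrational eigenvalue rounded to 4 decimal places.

Reading degrees in the order [1, 2, 3, 4, 5, 6, 7, 8, 9] gives [3, 3, 1, 2, 2, 1, 2, 2, 2]; set D = diag(3, 3, 1, 2, 2, 1, 2, 2, 2) and form L = D - A. Since every row of L sums to 0, the all-ones vector is in the kernel and 0 is an eigenvalue. By the matrix-tree theorem the graph has (1/9) * product of the nonzero eigenvalues = 6 spanning trees. There is one zero in the spectrum, matching the 1 component.

[0, 0.2990, 0.6557, 1.2050, 1.5923, 2.4297, 3.2064, 3.9700, 4.6420]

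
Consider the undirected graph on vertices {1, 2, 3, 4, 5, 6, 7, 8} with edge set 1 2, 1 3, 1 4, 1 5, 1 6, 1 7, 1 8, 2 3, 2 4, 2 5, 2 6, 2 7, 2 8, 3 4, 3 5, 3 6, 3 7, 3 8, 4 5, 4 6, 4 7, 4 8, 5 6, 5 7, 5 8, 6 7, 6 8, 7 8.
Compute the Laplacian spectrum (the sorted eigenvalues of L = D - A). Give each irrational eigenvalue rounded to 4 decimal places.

[0, 8, 8, 8, 8, 8, 8, 8]

With the vertex order [1, 2, 3, 4, 5, 6, 7, 8], the degrees are [7, 7, 7, 7, 7, 7, 7, 7], giving D = diag(7, 7, 7, 7, 7, 7, 7, 7) and L = D - A. Since every row of L sums to 0, the all-ones vector is in the kernel and 0 is an eigenvalue. The single zero eigenvalue shows the graph is connected. The eigenvalues sum to 56, which equals trace(L) = 2|E|.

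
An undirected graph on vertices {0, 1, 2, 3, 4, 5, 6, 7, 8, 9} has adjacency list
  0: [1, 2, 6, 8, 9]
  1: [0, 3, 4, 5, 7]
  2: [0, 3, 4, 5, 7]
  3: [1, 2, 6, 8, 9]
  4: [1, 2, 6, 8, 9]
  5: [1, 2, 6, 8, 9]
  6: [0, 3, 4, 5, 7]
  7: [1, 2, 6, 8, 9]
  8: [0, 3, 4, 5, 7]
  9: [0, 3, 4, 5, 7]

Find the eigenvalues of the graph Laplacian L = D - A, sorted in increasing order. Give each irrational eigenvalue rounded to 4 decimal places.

[0, 5, 5, 5, 5, 5, 5, 5, 5, 10]

Reading degrees in the order [0, 1, 2, 3, 4, 5, 6, 7, 8, 9] gives [5, 5, 5, 5, 5, 5, 5, 5, 5, 5]; set D = diag(5, 5, 5, 5, 5, 5, 5, 5, 5, 5) and form L = D - A. Since every row of L sums to 0, the all-ones vector is in the kernel and 0 is an eigenvalue. The eigenvalues sum to 50, which equals trace(L) = 2|E|.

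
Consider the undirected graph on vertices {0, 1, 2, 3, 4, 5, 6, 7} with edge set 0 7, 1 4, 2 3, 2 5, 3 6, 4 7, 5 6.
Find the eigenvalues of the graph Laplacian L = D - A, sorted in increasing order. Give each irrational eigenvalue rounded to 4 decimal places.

Reading degrees in the order [0, 1, 2, 3, 4, 5, 6, 7] gives [1, 1, 2, 2, 2, 2, 2, 2]; set D = diag(1, 1, 2, 2, 2, 2, 2, 2) and form L = D - A. The multiplicity of 0 as a Laplacian eigenvalue equals the number of connected components. The 2 zero eigenvalues correspond to the 2 connected components.

[0, 0, 0.5858, 2, 2, 2, 3.4142, 4]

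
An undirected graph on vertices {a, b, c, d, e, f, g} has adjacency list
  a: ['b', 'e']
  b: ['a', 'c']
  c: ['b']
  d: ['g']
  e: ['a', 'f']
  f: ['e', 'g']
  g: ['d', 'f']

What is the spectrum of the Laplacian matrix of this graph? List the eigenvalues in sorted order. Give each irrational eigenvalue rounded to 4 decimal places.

[0, 0.1981, 0.7530, 1.5550, 2.4450, 3.2470, 3.8019]

With the vertex order [a, b, c, d, e, f, g], the degrees are [2, 2, 1, 1, 2, 2, 2], giving D = diag(2, 2, 1, 1, 2, 2, 2) and L = D - A. L is symmetric positive semidefinite, so every eigenvalue is real and nonnegative.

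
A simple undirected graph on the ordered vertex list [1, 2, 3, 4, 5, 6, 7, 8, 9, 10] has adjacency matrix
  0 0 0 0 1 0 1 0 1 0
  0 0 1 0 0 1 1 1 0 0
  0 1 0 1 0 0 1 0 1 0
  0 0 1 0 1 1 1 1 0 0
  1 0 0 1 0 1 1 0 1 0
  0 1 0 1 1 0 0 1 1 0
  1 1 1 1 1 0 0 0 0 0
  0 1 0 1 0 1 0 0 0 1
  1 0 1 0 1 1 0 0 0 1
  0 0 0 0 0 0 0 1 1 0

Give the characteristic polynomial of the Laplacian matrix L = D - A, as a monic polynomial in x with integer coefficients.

x^10 - 42x^9 + 768x^8 - 8012x^7 + 52456x^6 - 223048x^5 + 614415x^4 - 1054130x^3 + 1018531x^2 - 420650x

With the vertex order [1, 2, 3, 4, 5, 6, 7, 8, 9, 10], the degrees are [3, 4, 4, 5, 5, 5, 5, 4, 5, 2], giving D = diag(3, 4, 4, 5, 5, 5, 5, 4, 5, 2) and L = D - A. Computing det(xI - L) by cofactor expansion (or equivalently via sum-over-permutations) gives x^10 - 42x^9 + 768x^8 - 8012x^7 + 52456x^6 - 223048x^5 + 614415x^4 - 1054130x^3 + 1018531x^2 - 420650x. The coefficient of x^9 equals -trace(L) = -42, matching the sum of degrees. The largest eigenvalue, 7.2984, is at most the vertex count 10. By the matrix-tree theorem the graph has (1/10) * product of the nonzero eigenvalues = 42065 spanning trees.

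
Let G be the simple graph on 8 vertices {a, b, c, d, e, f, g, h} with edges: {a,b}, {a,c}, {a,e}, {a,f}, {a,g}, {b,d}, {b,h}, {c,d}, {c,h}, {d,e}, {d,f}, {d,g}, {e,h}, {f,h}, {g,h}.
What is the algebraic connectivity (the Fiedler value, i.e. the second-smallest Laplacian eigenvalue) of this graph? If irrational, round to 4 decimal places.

Reading degrees in the order [a, b, c, d, e, f, g, h] gives [5, 3, 3, 5, 3, 3, 3, 5]; set D = diag(5, 3, 3, 5, 3, 3, 3, 5) and form L = D - A. The sorted Laplacian eigenvalues are [0, 3, 3, 3, 3, 5, 5, 8]; the algebraic connectivity is the second entry, 3. The largest eigenvalue, 8, is at most the vertex count 8.

3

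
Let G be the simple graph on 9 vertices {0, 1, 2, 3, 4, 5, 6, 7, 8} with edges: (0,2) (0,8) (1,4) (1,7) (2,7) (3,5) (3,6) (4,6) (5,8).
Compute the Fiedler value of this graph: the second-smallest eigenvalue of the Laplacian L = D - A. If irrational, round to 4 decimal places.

0.4679

With the vertex order [0, 1, 2, 3, 4, 5, 6, 7, 8], the degrees are [2, 2, 2, 2, 2, 2, 2, 2, 2], giving D = diag(2, 2, 2, 2, 2, 2, 2, 2, 2) and L = D - A. The smallest Laplacian eigenvalue is always 0. The next one, lambda_2 = 0.4679, measures how hard the graph is to disconnect: larger values mean better connectivity. The largest eigenvalue, 3.8794, is at most the vertex count 9. The eigenvalues sum to 18, which equals trace(L) = 2|E|.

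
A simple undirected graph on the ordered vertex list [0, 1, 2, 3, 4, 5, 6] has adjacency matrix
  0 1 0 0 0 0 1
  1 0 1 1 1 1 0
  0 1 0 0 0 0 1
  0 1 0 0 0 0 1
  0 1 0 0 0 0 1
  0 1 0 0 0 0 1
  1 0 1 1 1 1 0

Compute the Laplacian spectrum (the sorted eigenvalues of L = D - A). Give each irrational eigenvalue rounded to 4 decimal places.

Each diagonal entry of L is the vertex degree and each off-diagonal entry is -1 where an edge is present, 0 otherwise; in the order [0, 1, 2, 3, 4, 5, 6] the diagonal is [2, 5, 2, 2, 2, 2, 5]. Diagonalising L (or applying a numerical eigensolver to the 7x7 matrix) gives the spectrum above. The single zero eigenvalue shows the graph is connected.

[0, 2, 2, 2, 2, 5, 7]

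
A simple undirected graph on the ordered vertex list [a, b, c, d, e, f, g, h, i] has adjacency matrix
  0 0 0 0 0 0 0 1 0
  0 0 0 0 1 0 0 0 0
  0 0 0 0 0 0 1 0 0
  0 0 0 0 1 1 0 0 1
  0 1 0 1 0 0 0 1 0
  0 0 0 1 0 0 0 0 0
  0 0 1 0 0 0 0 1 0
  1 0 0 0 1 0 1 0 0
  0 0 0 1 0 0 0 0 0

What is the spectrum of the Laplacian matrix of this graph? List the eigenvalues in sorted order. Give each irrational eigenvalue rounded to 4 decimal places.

With the vertex order [a, b, c, d, e, f, g, h, i], the degrees are [1, 1, 1, 3, 3, 1, 2, 3, 1], giving D = diag(1, 1, 1, 3, 3, 1, 2, 3, 1) and L = D - A. Since every row of L sums to 0, the all-ones vector is in the kernel and 0 is an eigenvalue. The single zero eigenvalue shows the graph is connected. By the matrix-tree theorem the graph has (1/9) * product of the nonzero eigenvalues = 1 spanning tree.

[0, 0.2118, 0.5546, 0.7223, 1, 2.0782, 2.7338, 3.8525, 4.8468]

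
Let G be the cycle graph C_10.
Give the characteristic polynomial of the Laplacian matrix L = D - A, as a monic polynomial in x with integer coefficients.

The graph has 10 vertices and degree multiset [2, 2, 2, 2, 2, 2, 2, 2, 2, 2]; D is the diagonal matrix of degrees and L = D - A. Computing det(xI - L) by cofactor expansion (or equivalently via sum-over-permutations) gives x^10 - 20x^9 + 170x^8 - 800x^7 + 2275x^6 - 4004x^5 + 4290x^4 - 2640x^3 + 825x^2 - 100x. The coefficient of x^9 equals -trace(L) = -20, matching the sum of degrees. The eigenvalues sum to 20, which equals trace(L) = 2|E|.

x^10 - 20x^9 + 170x^8 - 800x^7 + 2275x^6 - 4004x^5 + 4290x^4 - 2640x^3 + 825x^2 - 100x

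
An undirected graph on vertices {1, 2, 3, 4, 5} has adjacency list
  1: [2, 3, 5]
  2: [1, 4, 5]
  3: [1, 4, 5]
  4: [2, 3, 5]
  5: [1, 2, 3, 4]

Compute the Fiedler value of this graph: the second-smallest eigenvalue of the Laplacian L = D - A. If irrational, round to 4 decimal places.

3

With the vertex order [1, 2, 3, 4, 5], the degrees are [3, 3, 3, 3, 4], giving D = diag(3, 3, 3, 3, 4) and L = D - A. The sorted Laplacian eigenvalues are [0, 3, 3, 5, 5]; the algebraic connectivity is the second entry, 3. There is one zero in the spectrum, matching the 1 component.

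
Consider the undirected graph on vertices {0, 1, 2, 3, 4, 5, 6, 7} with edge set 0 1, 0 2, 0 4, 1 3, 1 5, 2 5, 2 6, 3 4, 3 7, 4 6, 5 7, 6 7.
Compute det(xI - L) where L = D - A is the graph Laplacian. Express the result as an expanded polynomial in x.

With the vertex order [0, 1, 2, 3, 4, 5, 6, 7], the degrees are [3, 3, 3, 3, 3, 3, 3, 3], giving D = diag(3, 3, 3, 3, 3, 3, 3, 3) and L = D - A. L has integer entries, so p(x) = det(xI - L) has integer coefficients. Expanding the determinant yields x^8 - 24x^7 + 240x^6 - 1296x^5 + 4080x^4 - 7488x^3 + 7424x^2 - 3072x. The coefficient of x^7 equals -trace(L) = -24, matching the sum of degrees. By the matrix-tree theorem the graph has (1/8) * product of the nonzero eigenvalues = 384 spanning trees.

x^8 - 24x^7 + 240x^6 - 1296x^5 + 4080x^4 - 7488x^3 + 7424x^2 - 3072x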